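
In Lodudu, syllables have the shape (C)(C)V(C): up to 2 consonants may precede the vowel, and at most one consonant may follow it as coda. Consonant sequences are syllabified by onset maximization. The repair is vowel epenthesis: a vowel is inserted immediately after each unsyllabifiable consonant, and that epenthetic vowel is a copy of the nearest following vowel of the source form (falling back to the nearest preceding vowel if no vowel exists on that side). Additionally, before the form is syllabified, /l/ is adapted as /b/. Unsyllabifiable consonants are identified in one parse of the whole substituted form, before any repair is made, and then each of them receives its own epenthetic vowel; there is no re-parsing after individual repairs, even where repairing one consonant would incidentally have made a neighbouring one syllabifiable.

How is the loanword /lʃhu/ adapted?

buʃhu

Substitution: /l/ → /b/, giving /bʃhu/.
Under (C)(C)V(C), the unsyllabifiable consonants are /b/ (at most one coda consonant is licensed; onsets may contain at most 2 consonants).
Inserting the epenthetic vowel yields /b/ → /bu/.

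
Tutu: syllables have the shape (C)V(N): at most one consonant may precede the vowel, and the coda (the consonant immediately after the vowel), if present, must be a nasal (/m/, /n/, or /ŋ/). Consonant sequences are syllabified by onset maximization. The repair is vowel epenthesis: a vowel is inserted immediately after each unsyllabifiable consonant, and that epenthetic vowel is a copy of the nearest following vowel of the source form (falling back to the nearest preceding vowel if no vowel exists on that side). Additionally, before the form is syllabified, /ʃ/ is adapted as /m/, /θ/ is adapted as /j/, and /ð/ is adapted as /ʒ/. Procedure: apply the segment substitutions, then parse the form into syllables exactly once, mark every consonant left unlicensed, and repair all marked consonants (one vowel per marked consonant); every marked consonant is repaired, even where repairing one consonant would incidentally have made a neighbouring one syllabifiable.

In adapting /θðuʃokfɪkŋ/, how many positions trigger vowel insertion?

4

After substitution the input is /jʒumokfɪkŋ/.
The unsyllabifiable consonants are /j/, /k/, /k/, /ŋ/; each receives one epenthetic vowel.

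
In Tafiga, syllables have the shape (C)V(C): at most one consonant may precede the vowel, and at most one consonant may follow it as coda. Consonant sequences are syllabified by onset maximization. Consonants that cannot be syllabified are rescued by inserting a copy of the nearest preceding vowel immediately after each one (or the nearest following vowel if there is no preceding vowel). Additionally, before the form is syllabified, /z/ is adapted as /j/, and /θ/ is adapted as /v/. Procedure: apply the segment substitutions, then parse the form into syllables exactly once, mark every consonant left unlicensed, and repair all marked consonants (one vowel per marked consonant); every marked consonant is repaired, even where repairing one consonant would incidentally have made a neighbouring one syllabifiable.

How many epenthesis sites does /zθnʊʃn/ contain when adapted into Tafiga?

After substitution the input is /jvnʊʃn/.
The unsyllabifiable consonants are /j/, /v/, /n/; each receives one epenthetic vowel.

3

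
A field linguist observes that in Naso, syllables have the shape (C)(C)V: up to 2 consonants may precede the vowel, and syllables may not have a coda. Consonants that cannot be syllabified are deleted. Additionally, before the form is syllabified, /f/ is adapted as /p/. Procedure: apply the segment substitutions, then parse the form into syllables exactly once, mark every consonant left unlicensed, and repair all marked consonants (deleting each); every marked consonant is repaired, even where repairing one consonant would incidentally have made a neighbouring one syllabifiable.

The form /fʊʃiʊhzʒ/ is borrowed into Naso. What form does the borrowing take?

Substitution: /f/ → /p/, giving /pʊʃiʊhzʒ/.
The consonants /h/, /z/, /ʒ/ cannot be parsed into a legal (C)(C)V syllable (no codas are permitted; onsets may contain at most 2 consonants).
Each unlicensed consonant is deleted: /h/, /z/, /ʒ/.

pʊʃiʊ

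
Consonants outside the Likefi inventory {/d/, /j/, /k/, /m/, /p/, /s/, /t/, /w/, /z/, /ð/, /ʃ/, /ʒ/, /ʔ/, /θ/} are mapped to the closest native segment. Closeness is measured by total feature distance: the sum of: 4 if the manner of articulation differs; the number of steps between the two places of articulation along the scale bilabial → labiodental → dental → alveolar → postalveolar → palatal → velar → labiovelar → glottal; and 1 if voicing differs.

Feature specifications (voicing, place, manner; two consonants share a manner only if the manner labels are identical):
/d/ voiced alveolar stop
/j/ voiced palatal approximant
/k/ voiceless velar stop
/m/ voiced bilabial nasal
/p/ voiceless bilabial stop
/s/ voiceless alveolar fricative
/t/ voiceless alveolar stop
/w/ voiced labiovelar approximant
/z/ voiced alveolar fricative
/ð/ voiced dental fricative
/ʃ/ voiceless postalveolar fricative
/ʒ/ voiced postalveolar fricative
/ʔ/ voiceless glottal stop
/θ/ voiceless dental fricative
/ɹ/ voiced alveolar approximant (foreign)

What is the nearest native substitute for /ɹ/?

/j/ is closest: same manner (approximant), place distance 2 (alveolar→palatal), same voicing; total 2. Next closest is /d/ at distance 4.

j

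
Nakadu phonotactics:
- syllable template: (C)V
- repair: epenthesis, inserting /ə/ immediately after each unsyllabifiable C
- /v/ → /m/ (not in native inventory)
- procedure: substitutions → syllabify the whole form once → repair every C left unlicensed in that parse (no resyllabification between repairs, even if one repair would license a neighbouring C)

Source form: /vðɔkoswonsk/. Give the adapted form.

Substitution: /v/ → /m/, giving /mðɔkoswonsk/.
Syllabifying with onset maximization leaves /m/, /s/, /n/, /s/, /k/ stranded (no codas are permitted; onsets are limited to one consonant).
Each unlicensed consonant becomes the onset of a new syllable: /m/ → /mə/, /s/ → /sə/, /n/ → /nə/, /s/ → /sə/, /k/ → /kə/.

məðɔkosəwonəsəkə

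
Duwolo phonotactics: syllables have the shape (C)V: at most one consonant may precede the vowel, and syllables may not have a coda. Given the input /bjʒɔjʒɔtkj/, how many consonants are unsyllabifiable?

Under (C)V, the unsyllabifiable consonants are /b/, /j/, /j/, /t/, /k/, /j/ (no codas are permitted; onsets are limited to one consonant).

6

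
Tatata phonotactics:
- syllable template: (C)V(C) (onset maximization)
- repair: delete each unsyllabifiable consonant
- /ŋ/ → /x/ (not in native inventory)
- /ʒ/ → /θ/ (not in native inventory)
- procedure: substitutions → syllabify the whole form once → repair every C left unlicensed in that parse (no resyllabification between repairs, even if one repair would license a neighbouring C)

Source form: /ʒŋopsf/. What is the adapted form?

Substitution: /ʒ/ → /θ/, /ŋ/ → /x/, giving /θxopsf/.
Syllabifying with onset maximization leaves /θ/, /s/, /f/ stranded (at most one coda consonant is licensed; onsets are limited to one consonant).
Each unlicensed consonant is deleted: /θ/, /s/, /f/.

xop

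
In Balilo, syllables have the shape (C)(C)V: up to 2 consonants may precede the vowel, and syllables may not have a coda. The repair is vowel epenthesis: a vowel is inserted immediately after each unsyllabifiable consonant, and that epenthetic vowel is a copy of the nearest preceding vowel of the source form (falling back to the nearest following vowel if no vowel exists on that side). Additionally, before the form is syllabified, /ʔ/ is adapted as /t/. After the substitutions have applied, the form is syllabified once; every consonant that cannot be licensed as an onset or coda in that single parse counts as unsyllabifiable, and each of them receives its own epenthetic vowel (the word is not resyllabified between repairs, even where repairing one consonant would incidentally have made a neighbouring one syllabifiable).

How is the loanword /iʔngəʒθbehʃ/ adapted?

itingəʒəθbeheʃe

Substitution: /ʔ/ → /t/, giving /itngəʒθbehʃ/.
The consonants /t/, /ʒ/, /h/, /ʃ/ cannot be parsed into a legal (C)(C)V syllable (no codas are permitted; onsets may contain at most 2 consonants).
Each unlicensed consonant becomes the onset of a new syllable: /t/ → /ti/, /ʒ/ → /ʒə/, /h/ → /he/, /ʃ/ → /ʃe/.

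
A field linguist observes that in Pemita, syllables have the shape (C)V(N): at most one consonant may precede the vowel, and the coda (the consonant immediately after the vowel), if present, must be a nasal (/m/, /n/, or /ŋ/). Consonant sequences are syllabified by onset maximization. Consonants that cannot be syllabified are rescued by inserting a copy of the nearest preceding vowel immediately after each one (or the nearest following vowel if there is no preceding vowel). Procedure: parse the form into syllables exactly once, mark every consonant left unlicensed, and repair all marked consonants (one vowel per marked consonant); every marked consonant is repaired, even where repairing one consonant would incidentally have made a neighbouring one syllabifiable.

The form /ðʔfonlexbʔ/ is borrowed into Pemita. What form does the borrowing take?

The consonants /ð/, /ʔ/, /x/, /b/, /ʔ/ cannot be parsed into a legal (C)V(N) syllable (only a nasal (/m/, /n/, or /ŋ/) is licensed in coda position; onsets are limited to one consonant).
Epenthesis after each stranded consonant: /ð/ → /ðo/, /ʔ/ → /ʔo/, /x/ → /xe/, /b/ → /be/, /ʔ/ → /ʔe/.

ðoʔofonlexebeʔe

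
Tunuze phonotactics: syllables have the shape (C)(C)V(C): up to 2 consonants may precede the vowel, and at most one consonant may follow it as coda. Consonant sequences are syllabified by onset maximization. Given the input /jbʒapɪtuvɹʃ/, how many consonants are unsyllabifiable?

Under (C)(C)V(C), the unsyllabifiable consonants are /j/, /ɹ/, /ʃ/ (at most one coda consonant is licensed; onsets may contain at most 2 consonants).

3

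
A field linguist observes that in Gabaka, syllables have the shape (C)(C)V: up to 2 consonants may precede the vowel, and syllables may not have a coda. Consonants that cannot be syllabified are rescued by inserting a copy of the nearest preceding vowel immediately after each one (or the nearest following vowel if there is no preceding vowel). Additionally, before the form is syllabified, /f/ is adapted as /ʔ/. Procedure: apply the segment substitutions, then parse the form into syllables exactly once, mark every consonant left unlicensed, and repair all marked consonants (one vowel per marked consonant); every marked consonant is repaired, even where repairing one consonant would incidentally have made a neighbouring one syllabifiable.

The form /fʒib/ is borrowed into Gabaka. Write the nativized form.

ʔʒibi

Substitution: /f/ → /ʔ/, giving /ʔʒib/.
Under (C)(C)V, the unsyllabifiable consonants are /b/ (no codas are permitted; onsets may contain at most 2 consonants).
Inserting the epenthetic vowel yields /b/ → /bi/.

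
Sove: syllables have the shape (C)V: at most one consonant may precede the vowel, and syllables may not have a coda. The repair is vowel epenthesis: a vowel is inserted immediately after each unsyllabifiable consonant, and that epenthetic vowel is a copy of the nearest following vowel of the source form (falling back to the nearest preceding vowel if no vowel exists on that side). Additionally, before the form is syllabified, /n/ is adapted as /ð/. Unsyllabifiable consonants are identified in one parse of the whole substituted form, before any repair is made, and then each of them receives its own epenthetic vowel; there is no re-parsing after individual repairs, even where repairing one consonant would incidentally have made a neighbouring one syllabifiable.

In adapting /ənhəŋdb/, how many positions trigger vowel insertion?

After substitution the input is /əðhəŋdb/.
The unsyllabifiable consonants are /ð/, /ŋ/, /d/, /b/; each receives one epenthetic vowel.

4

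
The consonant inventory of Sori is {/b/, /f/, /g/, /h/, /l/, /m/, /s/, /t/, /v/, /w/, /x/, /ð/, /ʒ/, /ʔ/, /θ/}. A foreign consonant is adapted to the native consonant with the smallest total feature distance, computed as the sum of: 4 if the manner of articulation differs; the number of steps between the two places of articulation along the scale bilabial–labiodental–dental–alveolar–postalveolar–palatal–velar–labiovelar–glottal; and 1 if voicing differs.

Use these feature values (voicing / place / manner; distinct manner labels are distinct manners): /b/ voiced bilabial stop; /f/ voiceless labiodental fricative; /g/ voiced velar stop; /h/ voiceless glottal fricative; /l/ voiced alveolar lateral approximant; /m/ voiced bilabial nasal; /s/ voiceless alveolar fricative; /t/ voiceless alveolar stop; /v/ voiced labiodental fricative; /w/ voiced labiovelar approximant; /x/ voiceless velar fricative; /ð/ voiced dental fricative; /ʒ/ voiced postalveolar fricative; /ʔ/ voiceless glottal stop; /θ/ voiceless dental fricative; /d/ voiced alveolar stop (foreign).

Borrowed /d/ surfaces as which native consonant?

/t/ is closest: same manner (stop), place distance 0 (alveolar→alveolar), voicing differs (+1); total 1. Next closest is /b/ at distance 3.

t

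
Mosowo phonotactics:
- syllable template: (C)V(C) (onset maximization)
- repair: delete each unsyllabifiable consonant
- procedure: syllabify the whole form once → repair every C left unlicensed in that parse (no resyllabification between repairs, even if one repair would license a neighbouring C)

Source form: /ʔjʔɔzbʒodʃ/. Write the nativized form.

ʔɔzʒod

Syllabifying with onset maximization leaves /ʔ/, /j/, /b/, /ʃ/ stranded (at most one coda consonant is licensed; onsets are limited to one consonant).
Deleting the stranded consonants removes /ʔ/, /j/, /b/, /ʃ/.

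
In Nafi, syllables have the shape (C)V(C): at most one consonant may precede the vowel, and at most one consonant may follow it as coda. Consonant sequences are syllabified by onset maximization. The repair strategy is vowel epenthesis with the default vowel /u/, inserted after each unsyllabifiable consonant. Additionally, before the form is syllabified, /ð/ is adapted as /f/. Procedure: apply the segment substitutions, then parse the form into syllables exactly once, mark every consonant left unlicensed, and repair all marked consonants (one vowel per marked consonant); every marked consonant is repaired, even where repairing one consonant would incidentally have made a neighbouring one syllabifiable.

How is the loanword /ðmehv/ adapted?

Substitution: /ð/ → /f/, giving /fmehv/.
Syllabifying with onset maximization leaves /f/, /v/ stranded (at most one coda consonant is licensed; onsets are limited to one consonant).
Each unlicensed consonant becomes the onset of a new syllable: /f/ → /fu/, /v/ → /vu/.

fumehvu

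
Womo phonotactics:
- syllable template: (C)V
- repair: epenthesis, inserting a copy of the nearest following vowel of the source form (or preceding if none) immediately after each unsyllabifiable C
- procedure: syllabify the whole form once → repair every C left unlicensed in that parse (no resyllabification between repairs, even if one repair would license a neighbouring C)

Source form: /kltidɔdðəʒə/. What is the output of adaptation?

Syllabifying with onset maximization leaves /k/, /l/, /d/ stranded (no codas are permitted; onsets are limited to one consonant).
Inserting the epenthetic vowel yields /k/ → /ki/, /l/ → /li/, /d/ → /də/.

kilitidɔdəðəʒə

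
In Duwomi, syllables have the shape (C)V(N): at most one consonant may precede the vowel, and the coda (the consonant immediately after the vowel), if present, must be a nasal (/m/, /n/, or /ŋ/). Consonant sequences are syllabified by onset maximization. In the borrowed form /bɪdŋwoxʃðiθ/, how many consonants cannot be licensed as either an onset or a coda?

The consonants /d/, /ŋ/, /x/, /ʃ/, /θ/ cannot be parsed into a legal (C)V(N) syllable (only a nasal (/m/, /n/, or /ŋ/) is licensed in coda position; onsets are limited to one consonant).

5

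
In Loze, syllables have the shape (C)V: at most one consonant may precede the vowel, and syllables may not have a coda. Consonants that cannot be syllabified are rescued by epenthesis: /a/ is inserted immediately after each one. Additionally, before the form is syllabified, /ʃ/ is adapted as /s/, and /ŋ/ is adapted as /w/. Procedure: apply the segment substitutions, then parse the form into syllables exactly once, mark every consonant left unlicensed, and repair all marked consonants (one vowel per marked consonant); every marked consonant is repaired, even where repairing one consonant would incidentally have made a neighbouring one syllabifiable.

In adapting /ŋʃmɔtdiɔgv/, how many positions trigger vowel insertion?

5

After substitution the input is /wsmɔtdiɔgv/.
The unsyllabifiable consonants are /w/, /s/, /t/, /g/, /v/; each receives one epenthetic vowel.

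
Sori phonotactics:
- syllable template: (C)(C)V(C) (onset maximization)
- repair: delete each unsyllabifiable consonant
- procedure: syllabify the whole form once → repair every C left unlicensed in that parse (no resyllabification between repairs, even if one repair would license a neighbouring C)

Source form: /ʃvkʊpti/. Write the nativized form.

Under (C)(C)V(C), the unsyllabifiable consonants are /ʃ/ (at most one coda consonant is licensed; onsets may contain at most 2 consonants).
Deletion applies to /ʃ/.

vkʊpti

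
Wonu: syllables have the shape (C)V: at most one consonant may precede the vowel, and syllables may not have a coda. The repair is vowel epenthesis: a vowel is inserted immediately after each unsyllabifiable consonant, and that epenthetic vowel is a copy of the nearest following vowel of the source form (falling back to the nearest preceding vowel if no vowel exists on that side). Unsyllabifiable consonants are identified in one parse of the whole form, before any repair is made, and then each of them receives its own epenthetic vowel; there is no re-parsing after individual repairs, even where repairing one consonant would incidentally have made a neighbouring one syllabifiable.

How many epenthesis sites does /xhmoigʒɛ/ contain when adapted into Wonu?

3

The unsyllabifiable consonants are /x/, /h/, /g/; each receives one epenthetic vowel.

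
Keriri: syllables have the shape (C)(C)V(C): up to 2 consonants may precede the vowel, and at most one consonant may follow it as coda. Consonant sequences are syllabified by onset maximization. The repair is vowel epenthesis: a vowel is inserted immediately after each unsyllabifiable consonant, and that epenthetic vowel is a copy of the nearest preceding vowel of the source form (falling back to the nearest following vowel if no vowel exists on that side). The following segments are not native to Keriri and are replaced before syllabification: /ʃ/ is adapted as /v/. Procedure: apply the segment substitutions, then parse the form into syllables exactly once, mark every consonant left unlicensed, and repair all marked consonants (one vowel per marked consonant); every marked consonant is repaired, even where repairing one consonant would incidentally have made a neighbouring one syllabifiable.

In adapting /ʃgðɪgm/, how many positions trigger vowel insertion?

After substitution the input is /vgðɪgm/.
The unsyllabifiable consonants are /v/, /m/; each receives one epenthetic vowel.

2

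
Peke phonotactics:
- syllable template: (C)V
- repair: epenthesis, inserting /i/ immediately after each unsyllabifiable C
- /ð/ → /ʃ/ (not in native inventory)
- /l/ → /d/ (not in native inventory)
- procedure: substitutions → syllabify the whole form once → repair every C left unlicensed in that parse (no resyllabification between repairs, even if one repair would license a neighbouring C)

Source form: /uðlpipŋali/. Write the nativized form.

uʃidipipiŋadi

Substitution: /ð/ → /ʃ/, /l/ → /d/, giving /uʃdpipŋadi/.
Syllabifying with onset maximization leaves /ʃ/, /d/, /p/ stranded (no codas are permitted; onsets are limited to one consonant).
Epenthesis after each stranded consonant: /ʃ/ → /ʃi/, /d/ → /di/, /p/ → /pi/.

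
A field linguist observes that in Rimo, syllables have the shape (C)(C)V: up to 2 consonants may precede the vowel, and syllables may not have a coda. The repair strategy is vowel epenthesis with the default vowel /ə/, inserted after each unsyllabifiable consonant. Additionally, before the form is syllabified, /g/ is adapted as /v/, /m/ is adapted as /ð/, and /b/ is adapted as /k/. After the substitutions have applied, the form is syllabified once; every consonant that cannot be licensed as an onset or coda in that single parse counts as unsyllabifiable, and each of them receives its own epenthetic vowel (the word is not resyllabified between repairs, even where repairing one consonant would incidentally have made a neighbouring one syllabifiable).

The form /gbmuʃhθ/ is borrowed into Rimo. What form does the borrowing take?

Substitution: /g/ → /v/, /b/ → /k/, /m/ → /ð/, giving /vkðuʃhθ/.
The consonants /v/, /ʃ/, /h/, /θ/ cannot be parsed into a legal (C)(C)V syllable (no codas are permitted; onsets may contain at most 2 consonants).
Inserting the epenthetic vowel yields /v/ → /və/, /ʃ/ → /ʃə/, /h/ → /hə/, /θ/ → /θə/.

vəkðuʃəhəθə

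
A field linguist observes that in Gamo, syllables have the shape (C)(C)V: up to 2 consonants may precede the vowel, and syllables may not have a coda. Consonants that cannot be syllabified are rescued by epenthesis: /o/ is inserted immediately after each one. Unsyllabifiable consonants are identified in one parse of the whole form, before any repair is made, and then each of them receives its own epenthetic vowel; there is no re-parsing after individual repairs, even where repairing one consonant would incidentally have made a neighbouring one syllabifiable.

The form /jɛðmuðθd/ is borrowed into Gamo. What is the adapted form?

jɛðmuðoθodo

Under (C)(C)V, the unsyllabifiable consonants are /ð/, /θ/, /d/ (no codas are permitted; onsets may contain at most 2 consonants).
Each unlicensed consonant becomes the onset of a new syllable: /ð/ → /ðo/, /θ/ → /θo/, /d/ → /do/.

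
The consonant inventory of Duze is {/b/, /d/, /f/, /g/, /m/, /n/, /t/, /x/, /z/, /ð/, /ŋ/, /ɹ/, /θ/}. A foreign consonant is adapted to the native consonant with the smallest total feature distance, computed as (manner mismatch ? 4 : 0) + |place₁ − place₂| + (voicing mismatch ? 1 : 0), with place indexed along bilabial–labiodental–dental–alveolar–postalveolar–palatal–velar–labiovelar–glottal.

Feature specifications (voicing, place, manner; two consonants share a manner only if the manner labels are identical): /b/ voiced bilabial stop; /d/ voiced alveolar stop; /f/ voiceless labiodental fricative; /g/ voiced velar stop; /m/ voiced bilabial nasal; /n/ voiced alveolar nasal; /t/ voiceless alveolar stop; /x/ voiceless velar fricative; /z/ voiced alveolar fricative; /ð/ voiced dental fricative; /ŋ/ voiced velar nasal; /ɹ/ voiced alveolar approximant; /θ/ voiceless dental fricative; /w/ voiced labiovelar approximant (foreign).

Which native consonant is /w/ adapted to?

ɹ

/ɹ/ is closest: same manner (approximant), place distance 4 (labiovelar→alveolar), same voicing; total 4. Next closest is /g/ at distance 5.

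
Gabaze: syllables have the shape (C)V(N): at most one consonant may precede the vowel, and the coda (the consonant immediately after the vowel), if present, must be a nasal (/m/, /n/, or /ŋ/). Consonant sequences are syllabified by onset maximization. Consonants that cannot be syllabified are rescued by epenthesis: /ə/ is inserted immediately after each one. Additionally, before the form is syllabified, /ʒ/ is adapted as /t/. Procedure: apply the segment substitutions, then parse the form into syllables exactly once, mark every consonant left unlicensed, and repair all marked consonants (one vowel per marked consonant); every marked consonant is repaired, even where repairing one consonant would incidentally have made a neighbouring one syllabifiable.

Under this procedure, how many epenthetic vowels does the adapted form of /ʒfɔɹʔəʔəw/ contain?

After substitution the input is /tfɔɹʔəʔəw/.
The unsyllabifiable consonants are /t/, /ɹ/, /w/; each receives one epenthetic vowel.

3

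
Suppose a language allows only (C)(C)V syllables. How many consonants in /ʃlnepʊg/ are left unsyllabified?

2

The consonants /ʃ/, /g/ cannot be parsed into a legal (C)(C)V syllable (no codas are permitted; onsets may contain at most 2 consonants).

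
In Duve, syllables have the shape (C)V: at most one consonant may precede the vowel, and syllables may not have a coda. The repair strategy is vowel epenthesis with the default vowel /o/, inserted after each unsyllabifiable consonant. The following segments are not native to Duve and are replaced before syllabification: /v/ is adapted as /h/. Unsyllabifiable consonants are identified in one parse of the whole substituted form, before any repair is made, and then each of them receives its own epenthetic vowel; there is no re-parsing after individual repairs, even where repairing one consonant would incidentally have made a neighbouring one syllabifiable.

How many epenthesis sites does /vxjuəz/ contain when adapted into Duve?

3

After substitution the input is /hxjuəz/.
The unsyllabifiable consonants are /h/, /x/, /z/; each receives one epenthetic vowel.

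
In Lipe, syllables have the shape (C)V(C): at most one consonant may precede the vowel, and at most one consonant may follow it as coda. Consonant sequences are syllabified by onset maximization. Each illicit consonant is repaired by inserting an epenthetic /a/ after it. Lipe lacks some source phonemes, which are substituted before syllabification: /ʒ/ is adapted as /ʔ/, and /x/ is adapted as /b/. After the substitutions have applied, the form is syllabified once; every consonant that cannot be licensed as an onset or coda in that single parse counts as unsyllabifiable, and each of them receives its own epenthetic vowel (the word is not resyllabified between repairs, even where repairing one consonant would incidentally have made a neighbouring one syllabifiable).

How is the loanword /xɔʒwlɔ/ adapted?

Substitution: /x/ → /b/, /ʒ/ → /ʔ/, giving /bɔʔwlɔ/.
Syllabifying with onset maximization leaves /w/ stranded (at most one coda consonant is licensed; onsets are limited to one consonant).
Epenthesis after each stranded consonant: /w/ → /wa/.

bɔʔwalɔ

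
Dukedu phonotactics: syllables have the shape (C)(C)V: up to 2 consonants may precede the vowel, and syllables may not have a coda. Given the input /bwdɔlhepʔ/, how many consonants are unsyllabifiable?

3

The consonants /b/, /p/, /ʔ/ cannot be parsed into a legal (C)(C)V syllable (no codas are permitted; onsets may contain at most 2 consonants).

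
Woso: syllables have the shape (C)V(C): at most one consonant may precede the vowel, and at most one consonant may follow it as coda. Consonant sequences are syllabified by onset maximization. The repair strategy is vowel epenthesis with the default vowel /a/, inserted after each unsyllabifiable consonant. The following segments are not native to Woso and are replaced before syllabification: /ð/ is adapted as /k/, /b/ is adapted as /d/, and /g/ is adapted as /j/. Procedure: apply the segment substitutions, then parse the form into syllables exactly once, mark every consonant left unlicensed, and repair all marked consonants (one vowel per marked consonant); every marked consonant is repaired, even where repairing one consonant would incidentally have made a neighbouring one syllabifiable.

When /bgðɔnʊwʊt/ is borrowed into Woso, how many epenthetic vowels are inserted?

2

After substitution the input is /djkɔnʊwʊt/.
The unsyllabifiable consonants are /d/, /j/; each receives one epenthetic vowel.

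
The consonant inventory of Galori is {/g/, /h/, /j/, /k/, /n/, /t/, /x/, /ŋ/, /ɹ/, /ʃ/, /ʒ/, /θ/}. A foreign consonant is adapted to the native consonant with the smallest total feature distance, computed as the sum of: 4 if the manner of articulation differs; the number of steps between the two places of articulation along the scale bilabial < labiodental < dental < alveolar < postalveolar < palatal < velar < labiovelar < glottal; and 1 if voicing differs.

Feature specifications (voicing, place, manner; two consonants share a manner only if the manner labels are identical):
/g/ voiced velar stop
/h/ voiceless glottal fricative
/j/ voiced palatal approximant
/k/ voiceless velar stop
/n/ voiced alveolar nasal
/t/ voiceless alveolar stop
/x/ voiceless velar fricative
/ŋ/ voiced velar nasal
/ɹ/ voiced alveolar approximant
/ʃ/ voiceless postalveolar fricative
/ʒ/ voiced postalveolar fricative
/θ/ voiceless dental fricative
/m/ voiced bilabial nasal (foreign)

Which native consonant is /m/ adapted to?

/n/ is closest: same manner (nasal), place distance 3 (bilabial→alveolar), same voicing; total 3. Next closest is /ŋ/ at distance 6.

n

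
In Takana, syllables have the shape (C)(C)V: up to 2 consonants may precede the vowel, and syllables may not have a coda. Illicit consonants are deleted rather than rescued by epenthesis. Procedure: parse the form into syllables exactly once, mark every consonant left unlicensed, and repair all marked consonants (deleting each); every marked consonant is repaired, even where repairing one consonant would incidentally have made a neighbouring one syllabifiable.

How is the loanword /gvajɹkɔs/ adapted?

gvaɹkɔ

Syllabifying with onset maximization leaves /j/, /s/ stranded (no codas are permitted; onsets may contain at most 2 consonants).
Deletion applies to /j/, /s/.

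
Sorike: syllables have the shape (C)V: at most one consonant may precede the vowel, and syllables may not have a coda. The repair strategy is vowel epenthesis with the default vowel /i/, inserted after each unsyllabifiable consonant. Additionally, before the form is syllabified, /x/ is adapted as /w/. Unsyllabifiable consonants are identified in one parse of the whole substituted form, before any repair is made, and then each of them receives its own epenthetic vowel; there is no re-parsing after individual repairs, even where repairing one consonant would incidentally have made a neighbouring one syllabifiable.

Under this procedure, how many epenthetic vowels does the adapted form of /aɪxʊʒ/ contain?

1

After substitution the input is /aɪwʊʒ/.
The unsyllabifiable consonants are /ʒ/; each receives one epenthetic vowel.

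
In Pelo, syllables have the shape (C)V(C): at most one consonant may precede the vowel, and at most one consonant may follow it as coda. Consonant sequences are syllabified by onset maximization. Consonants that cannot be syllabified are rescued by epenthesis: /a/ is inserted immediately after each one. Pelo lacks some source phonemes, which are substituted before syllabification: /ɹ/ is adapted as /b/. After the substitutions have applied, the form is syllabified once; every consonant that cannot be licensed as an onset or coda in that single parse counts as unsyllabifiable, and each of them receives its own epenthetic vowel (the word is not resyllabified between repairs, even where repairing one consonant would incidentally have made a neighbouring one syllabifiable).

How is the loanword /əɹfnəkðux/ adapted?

əbfanəkðux

Substitution: /ɹ/ → /b/, giving /əbfnəkðux/.
The consonants /f/ cannot be parsed into a legal (C)V(C) syllable (at most one coda consonant is licensed; onsets are limited to one consonant).
Each unlicensed consonant becomes the onset of a new syllable: /f/ → /fa/.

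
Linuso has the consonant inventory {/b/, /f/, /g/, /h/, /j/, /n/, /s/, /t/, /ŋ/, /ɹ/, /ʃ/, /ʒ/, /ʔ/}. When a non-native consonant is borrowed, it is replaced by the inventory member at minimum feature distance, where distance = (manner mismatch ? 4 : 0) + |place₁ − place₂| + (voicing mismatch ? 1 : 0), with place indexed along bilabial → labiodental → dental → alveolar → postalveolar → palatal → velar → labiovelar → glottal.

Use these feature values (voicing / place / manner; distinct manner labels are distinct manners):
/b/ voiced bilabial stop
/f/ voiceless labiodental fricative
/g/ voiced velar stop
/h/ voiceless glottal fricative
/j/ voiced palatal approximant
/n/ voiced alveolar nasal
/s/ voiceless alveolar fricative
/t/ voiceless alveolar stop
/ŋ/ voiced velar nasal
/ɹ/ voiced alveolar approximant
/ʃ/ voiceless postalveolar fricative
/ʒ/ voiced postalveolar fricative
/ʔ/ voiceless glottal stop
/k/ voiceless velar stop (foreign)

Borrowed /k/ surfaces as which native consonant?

g

/g/ is closest: same manner (stop), place distance 0 (velar→velar), voicing differs (+1); total 1. Next closest is /ʔ/ at distance 2.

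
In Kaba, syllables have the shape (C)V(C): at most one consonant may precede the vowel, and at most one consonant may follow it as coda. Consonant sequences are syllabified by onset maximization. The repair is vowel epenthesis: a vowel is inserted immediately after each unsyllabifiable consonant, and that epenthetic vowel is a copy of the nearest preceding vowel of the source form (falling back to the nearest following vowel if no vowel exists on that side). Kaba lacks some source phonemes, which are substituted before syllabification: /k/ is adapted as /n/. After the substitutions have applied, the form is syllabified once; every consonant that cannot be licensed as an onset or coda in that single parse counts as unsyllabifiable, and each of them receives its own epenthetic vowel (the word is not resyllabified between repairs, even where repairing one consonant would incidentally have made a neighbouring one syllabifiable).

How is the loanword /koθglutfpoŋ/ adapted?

noθgolutfupoŋ

Substitution: /k/ → /n/, giving /noθglutfpoŋ/.
Under (C)V(C), the unsyllabifiable consonants are /g/, /f/ (at most one coda consonant is licensed; onsets are limited to one consonant).
Each unlicensed consonant becomes the onset of a new syllable: /g/ → /go/, /f/ → /fu/.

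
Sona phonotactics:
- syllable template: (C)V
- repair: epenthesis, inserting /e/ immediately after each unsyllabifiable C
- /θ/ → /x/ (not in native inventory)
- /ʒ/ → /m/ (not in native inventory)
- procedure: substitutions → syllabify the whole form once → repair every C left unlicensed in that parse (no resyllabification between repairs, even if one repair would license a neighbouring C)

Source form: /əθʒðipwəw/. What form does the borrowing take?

Substitution: /θ/ → /x/, /ʒ/ → /m/, giving /əxmðipwəw/.
The consonants /x/, /m/, /p/, /w/ cannot be parsed into a legal (C)V syllable (no codas are permitted; onsets are limited to one consonant).
Epenthesis after each stranded consonant: /x/ → /xe/, /m/ → /me/, /p/ → /pe/, /w/ → /we/.

əxemeðipewəwe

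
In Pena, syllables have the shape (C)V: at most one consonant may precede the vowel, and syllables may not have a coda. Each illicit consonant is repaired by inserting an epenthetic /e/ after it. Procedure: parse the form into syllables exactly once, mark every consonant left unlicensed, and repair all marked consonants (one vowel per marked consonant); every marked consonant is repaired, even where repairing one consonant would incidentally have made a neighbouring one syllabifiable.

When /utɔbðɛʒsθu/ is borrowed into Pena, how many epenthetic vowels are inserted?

The unsyllabifiable consonants are /b/, /ʒ/, /s/; each receives one epenthetic vowel.

3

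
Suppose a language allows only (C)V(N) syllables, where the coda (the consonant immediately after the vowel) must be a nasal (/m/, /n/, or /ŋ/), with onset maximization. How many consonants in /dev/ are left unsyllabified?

1

Under (C)V(N), the unsyllabifiable consonants are /v/ (only a nasal (/m/, /n/, or /ŋ/) is licensed in coda position; onsets are limited to one consonant).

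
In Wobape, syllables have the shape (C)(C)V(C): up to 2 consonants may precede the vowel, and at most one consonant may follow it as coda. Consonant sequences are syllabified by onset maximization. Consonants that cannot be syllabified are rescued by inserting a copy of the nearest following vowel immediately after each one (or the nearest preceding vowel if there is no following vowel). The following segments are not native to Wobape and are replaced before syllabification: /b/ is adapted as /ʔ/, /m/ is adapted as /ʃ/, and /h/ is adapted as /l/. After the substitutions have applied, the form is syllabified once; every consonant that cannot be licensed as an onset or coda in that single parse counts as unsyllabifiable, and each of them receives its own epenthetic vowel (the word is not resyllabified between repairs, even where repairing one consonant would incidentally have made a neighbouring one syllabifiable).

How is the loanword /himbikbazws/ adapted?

liʃʔikʔazwasa

Substitution: /h/ → /l/, /m/ → /ʃ/, /b/ → /ʔ/, giving /liʃʔikʔazws/.
Under (C)(C)V(C), the unsyllabifiable consonants are /w/, /s/ (at most one coda consonant is licensed; onsets may contain at most 2 consonants).
Each unlicensed consonant becomes the onset of a new syllable: /w/ → /wa/, /s/ → /sa/.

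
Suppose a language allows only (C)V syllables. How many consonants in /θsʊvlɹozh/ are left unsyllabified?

The consonants /θ/, /v/, /l/, /z/, /h/ cannot be parsed into a legal (C)V syllable (no codas are permitted; onsets are limited to one consonant).

5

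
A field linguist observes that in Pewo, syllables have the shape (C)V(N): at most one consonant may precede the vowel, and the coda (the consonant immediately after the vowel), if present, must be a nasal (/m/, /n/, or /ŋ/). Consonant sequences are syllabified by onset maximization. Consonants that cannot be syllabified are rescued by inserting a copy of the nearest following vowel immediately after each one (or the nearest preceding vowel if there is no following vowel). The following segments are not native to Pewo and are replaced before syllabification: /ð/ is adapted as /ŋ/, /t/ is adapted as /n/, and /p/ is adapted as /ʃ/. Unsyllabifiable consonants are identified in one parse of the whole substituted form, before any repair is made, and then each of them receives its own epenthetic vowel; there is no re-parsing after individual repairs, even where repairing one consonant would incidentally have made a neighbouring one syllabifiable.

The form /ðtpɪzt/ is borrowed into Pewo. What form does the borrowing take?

Substitution: /ð/ → /ŋ/, /t/ → /n/, /p/ → /ʃ/, giving /ŋnʃɪzn/.
The consonants /ŋ/, /n/, /z/, /n/ cannot be parsed into a legal (C)V(N) syllable (only a nasal (/m/, /n/, or /ŋ/) is licensed in coda position; onsets are limited to one consonant).
Each unlicensed consonant becomes the onset of a new syllable: /ŋ/ → /ŋɪ/, /n/ → /nɪ/, /z/ → /zɪ/, /n/ → /nɪ/.

ŋɪnɪʃɪzɪnɪ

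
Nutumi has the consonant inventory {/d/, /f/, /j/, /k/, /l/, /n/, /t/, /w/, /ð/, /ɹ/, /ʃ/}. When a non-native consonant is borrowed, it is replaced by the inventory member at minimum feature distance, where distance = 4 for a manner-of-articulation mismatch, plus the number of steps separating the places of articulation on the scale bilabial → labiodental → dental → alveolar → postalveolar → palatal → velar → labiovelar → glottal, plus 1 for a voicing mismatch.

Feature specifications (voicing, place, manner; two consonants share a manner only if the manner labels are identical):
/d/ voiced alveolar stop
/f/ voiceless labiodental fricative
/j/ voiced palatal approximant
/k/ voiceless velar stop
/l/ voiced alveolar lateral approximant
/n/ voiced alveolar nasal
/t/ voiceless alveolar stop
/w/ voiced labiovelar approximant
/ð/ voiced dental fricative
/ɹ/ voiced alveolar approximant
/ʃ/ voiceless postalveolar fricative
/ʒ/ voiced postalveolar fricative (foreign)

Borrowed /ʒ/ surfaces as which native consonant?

/ʃ/ is closest: same manner (fricative), place distance 0 (postalveolar→postalveolar), voicing differs (+1); total 1. Next closest is /ð/ at distance 2.

ʃ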